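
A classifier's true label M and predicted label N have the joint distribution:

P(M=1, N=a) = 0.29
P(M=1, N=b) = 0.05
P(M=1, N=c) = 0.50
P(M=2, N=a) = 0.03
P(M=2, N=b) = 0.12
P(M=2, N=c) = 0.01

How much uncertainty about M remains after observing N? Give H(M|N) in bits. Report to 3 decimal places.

0.363 bits

Marginals: p(M) = (0.8400, 0.1600), p(N) = (0.3200, 0.1700, 0.5100).
H(M|N) = Σ p(N) · H(M|N=·).
  N=a: p=0.3200, H(M|N=a) = 0.4489
  N=b: p=0.1700, H(M|N=b) = 0.8740
  N=c: p=0.5100, H(M|N=c) = 0.1392
Weighted sum = 0.363 bits.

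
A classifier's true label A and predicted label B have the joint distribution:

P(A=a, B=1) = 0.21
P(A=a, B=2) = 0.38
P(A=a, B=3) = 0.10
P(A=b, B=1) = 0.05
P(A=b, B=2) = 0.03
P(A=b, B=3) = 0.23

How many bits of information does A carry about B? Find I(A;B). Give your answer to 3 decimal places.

Marginals: p(A) = (0.6900, 0.3100), p(B) = (0.2600, 0.4100, 0.3300).
I(A;B) = Σ p(x,y)·log₂[p(x,y)/(p(x)p(y))].
  (a,1): 0.21·log₂(1.1706) = 0.0477
  (a,2): 0.38·log₂(1.3432) = 0.1618
  (a,3): 0.10·log₂(0.4392) = -0.1187
  (b,1): 0.05·log₂(0.6203) = -0.0344
  (b,2): 0.03·log₂(0.2360) = -0.0625
  (b,3): 0.23·log₂(2.2483) = 0.2688
Sum = 0.263 bits.

0.263 bits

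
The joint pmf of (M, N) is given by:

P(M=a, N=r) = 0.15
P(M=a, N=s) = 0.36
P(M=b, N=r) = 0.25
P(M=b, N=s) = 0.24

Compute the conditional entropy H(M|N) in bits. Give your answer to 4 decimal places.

Chain rule: H(M|N) = H(M,N) − H(N).
Marginals: p(M) = (0.5100, 0.4900), p(N) = (0.4000, 0.6000).
H(M,N) = 1.9353 bits; H(N) = 0.9710 bits.
H(M|N) = 1.9353 − 0.9710 = 0.9643 bits.

0.9643 bits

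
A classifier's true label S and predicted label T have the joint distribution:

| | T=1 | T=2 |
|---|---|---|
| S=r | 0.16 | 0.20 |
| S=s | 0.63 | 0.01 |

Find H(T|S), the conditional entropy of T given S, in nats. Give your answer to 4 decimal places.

Marginals: p(S) = (0.3600, 0.6400), p(T) = (0.7900, 0.2100).
H(T|S) = Σ p(S) · H(T|S=·).
  S=r: p=0.3600, H(T|S=r) = 0.6870
  S=s: p=0.6400, H(T|S=s) = 0.0805
Weighted sum = 0.2988 nats.

0.2988 nats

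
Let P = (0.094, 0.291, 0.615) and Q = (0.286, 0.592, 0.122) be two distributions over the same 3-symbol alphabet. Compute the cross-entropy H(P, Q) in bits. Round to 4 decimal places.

2.2564 bits

H(P,Q) = −Σ p·log₂ q.
  −0.094·log₂(0.286) = 0.16976
  −0.291·log₂(0.592) = 0.22009
  −0.615·log₂(0.122) = 1.86655
H(P,Q) = 2.2564 bits.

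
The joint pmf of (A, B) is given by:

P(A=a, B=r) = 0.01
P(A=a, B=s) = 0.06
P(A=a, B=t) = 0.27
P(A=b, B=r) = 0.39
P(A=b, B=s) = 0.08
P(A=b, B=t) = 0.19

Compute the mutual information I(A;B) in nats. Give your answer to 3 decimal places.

0.187 nats

Marginals: p(A) = (0.3400, 0.6600), p(B) = (0.4000, 0.1400, 0.4600).
I(A;B) = Σ p(x,y)·ln[p(x,y)/(p(x)p(y))].
  (a,r): 0.01·ln(0.0735) = -0.0261
  (a,s): 0.06·ln(1.2605) = 0.0139
  (a,t): 0.27·ln(1.7263) = 0.1474
  (b,r): 0.39·ln(1.4773) = 0.1522
  (b,s): 0.08·ln(0.8658) = -0.0115
  (b,t): 0.19·ln(0.6258) = -0.0891
Sum = 0.187 nats.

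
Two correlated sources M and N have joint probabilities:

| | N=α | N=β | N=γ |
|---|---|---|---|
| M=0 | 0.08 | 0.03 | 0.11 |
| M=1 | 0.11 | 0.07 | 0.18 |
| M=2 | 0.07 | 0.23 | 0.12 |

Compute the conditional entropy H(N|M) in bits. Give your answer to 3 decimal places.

Marginals: p(M) = (0.2200, 0.3600, 0.4200), p(N) = (0.2600, 0.3300, 0.4100).
H(N|M) = Σ p(M) · H(N|M=·).
  M=0: p=0.2200, H(N|M=0) = 1.4227
  M=1: p=0.3600, H(N|M=1) = 1.4820
  M=2: p=0.4200, H(N|M=2) = 1.4230
Weighted sum = 1.444 bits.

1.444 bits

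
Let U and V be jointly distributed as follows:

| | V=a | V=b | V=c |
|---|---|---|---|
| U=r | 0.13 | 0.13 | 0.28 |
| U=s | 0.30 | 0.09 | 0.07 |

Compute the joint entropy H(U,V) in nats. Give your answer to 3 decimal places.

H(U,V) = −Σ p(x,y)·ln p(x,y) over all 6 cells.
  cell (r,a): −0.13·ln0.13 = 0.2652
  cell (r,b): −0.13·ln0.13 = 0.2652
  cell (r,c): −0.28·ln0.28 = 0.3564
  cell (s,a): −0.30·ln0.30 = 0.3612
  cell (s,b): −0.09·ln0.09 = 0.2167
  cell (s,c): −0.07·ln0.07 = 0.1861
Sum = 1.651 nats.

1.651 nats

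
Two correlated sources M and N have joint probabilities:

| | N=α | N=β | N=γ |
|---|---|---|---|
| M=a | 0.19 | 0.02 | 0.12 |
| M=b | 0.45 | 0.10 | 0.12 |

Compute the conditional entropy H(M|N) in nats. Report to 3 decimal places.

0.610 nats

Chain rule: H(M|N) = H(M,N) − H(N).
Marginals: p(M) = (0.3300, 0.6700), p(N) = (0.6400, 0.1200, 0.2400).
H(M,N) = 1.4922 nats; H(N) = 0.8826 nats.
H(M|N) = 1.4922 − 0.8826 = 0.610 nats.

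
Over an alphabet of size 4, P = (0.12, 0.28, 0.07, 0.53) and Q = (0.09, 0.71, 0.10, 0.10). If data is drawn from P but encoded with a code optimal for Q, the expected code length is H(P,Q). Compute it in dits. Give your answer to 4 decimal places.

H(P,Q) = −Σ p·log₁₀ q.
  −0.12·log₁₀(0.09) = 0.12549
  −0.28·log₁₀(0.71) = 0.04165
  −0.07·log₁₀(0.10) = 0.07000
  −0.53·log₁₀(0.10) = 0.53000
H(P,Q) = 0.7671 dits.

0.7671 dits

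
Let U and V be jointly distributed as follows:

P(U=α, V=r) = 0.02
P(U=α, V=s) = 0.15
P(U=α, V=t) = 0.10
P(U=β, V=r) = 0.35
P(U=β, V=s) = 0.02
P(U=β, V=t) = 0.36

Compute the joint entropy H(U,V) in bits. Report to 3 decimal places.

2.029 bits

H(U,V) = −Σ p(x,y)·log₂ p(x,y) over all 6 cells.
  cell (α,r): −0.02·log₂0.02 = 0.1129
  cell (α,s): −0.15·log₂0.15 = 0.4105
  cell (α,t): −0.10·log₂0.10 = 0.3322
  cell (β,r): −0.35·log₂0.35 = 0.5301
  cell (β,s): −0.02·log₂0.02 = 0.1129
  cell (β,t): −0.36·log₂0.36 = 0.5306
Sum = 2.029 bits.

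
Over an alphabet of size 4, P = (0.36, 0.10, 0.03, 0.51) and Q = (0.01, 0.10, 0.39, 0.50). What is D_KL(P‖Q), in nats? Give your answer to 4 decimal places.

D(P‖Q) = Σ p·ln(p/q).
  0.36·ln(0.36/0.01) = 1.29007
  0.10·ln(0.10/0.10) = 0.00000
  0.03·ln(0.03/0.39) = -0.07695
  0.51·ln(0.51/0.50) = 0.01010
D(P‖Q) = 1.2232 nats.

1.2232 nats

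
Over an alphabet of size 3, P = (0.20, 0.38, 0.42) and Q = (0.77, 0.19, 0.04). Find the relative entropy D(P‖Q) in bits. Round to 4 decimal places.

D(P‖Q) = Σ p·log₂(p/q).
  0.20·log₂(0.20/0.77) = -0.38897
  0.38·log₂(0.38/0.19) = 0.38000
  0.42·log₂(0.42/0.04) = 1.42477
D(P‖Q) = 1.4158 bits.

1.4158 bits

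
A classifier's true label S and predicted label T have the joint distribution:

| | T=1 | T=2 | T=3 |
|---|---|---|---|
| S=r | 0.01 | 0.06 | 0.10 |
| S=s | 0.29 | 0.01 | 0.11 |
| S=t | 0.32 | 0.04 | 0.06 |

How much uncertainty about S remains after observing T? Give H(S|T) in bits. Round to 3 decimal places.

1.244 bits

Marginals: p(S) = (0.1700, 0.4100, 0.4200), p(T) = (0.6200, 0.1100, 0.2700).
H(S|T) = Σ p(T) · H(S|T=·).
  T=1: p=0.6200, H(S|T=1) = 1.1013
  T=2: p=0.1100, H(S|T=2) = 1.3222
  T=3: p=0.2700, H(S|T=3) = 1.5407
Weighted sum = 1.244 bits.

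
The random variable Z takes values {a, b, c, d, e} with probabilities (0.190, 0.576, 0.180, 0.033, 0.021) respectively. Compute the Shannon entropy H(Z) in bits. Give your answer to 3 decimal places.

1.638 bits

H(Z) = −Σ p·log₂ p.
  −(0.190)·log₂(0.190) = 0.4552
  −(0.576)·log₂(0.576) = 0.4584
  −(0.180)·log₂(0.180) = 0.4453
  −(0.033)·log₂(0.033) = 0.1624
  −(0.021)·log₂(0.021) = 0.1170
Sum: 0.4552 + 0.4584 + 0.4453 + 0.1624 + 0.1170 = 1.638 bits.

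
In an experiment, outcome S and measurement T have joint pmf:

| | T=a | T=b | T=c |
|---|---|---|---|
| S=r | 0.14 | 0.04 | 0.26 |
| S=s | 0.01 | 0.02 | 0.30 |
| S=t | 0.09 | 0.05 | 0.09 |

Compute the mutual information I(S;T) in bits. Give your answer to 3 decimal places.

Marginals: p(S) = (0.4400, 0.3300, 0.2300), p(T) = (0.2400, 0.1100, 0.6500).
I(S;T) = Σ p(x,y)·log₂[p(x,y)/(p(x)p(y))].
  (r,a): 0.14·log₂(1.3258) = 0.0570
  (r,b): 0.04·log₂(0.8264) = -0.0110
  (r,c): 0.26·log₂(0.9091) = -0.0358
  (s,a): 0.01·log₂(0.1263) = -0.0299
  (s,b): 0.02·log₂(0.5510) = -0.0172
  (s,c): 0.30·log₂(1.3986) = 0.1452
  (t,a): 0.09·log₂(1.6304) = 0.0635
  (t,b): 0.05·log₂(1.9763) = 0.0491
  (t,c): 0.09·log₂(0.6020) = -0.0659
Sum = 0.155 bits.

0.155 bits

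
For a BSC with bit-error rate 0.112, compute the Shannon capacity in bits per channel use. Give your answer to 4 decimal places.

Binary symmetric channel: C = 1 − h₂(ε) where h₂ is the binary entropy function.
h₂(0.112) = −0.112·log₂0.112 − 0.888·log₂0.888 = 0.5059.
C = 1 − 0.5059 = 0.4941 bits per channel use.

0.4941 bits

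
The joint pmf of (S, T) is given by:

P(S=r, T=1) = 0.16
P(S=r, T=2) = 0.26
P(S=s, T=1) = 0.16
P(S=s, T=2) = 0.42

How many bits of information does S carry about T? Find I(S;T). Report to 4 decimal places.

Marginals: p(S) = (0.4200, 0.5800), p(T) = (0.3200, 0.6800).
I(S;T) = H(S) + H(T) − H(S,T).
H(S) = 0.9815, H(T) = 0.9044, H(S,T) = 1.8770.
I(S;T) = 0.9815 + 0.9044 − 1.8770 = 0.0089 bits.

0.0089 bits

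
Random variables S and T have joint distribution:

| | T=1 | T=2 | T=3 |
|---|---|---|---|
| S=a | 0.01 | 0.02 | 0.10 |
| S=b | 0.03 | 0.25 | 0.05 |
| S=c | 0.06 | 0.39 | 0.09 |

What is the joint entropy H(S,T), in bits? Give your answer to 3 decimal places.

H(S,T) = −Σ p(x,y)·log₂ p(x,y) over all 9 cells.
  cell (a,1): −0.01·log₂0.01 = 0.0664
  cell (a,2): −0.02·log₂0.02 = 0.1129
  cell (a,3): −0.10·log₂0.10 = 0.3322
  cell (b,1): −0.03·log₂0.03 = 0.1518
  cell (b,2): −0.25·log₂0.25 = 0.5000
  cell (b,3): −0.05·log₂0.05 = 0.2161
  cell (c,1): −0.06·log₂0.06 = 0.2435
  cell (c,2): −0.39·log₂0.39 = 0.5298
  cell (c,3): −0.09·log₂0.09 = 0.3127
Sum = 2.465 bits.

2.465 bits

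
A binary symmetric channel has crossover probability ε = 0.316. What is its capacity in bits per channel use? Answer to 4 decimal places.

0.1000 bits

Binary symmetric channel: C = 1 − h₂(ε) where h₂ is the binary entropy function.
h₂(0.316) = −0.316·log₂0.316 − 0.684·log₂0.684 = 0.9000.
C = 1 − 0.9000 = 0.1000 bits per channel use.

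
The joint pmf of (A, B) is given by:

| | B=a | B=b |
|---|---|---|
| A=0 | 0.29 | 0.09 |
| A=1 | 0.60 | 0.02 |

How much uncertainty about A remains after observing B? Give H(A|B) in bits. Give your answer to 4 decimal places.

Chain rule: H(A|B) = H(A,B) − H(B).
Marginals: p(A) = (0.3800, 0.6200), p(B) = (0.8900, 0.1100).
H(A,B) = 1.3856 bits; H(B) = 0.4999 bits.
H(A|B) = 1.3856 − 0.4999 = 0.8857 bits.

0.8857 bits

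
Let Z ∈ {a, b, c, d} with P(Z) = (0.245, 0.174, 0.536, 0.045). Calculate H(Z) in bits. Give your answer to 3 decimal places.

H(Z) = −Σ p·log₂ p.
  −(0.245)·log₂(0.245) = 0.4971
  −(0.174)·log₂(0.174) = 0.4390
  −(0.536)·log₂(0.536) = 0.4822
  −(0.045)·log₂(0.045) = 0.2013
Sum: 0.4971 + 0.4390 + 0.4822 + 0.2013 = 1.620 bits.

1.620 bits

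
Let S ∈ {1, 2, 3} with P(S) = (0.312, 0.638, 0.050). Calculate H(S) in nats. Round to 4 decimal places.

H(S) = −Σ p·ln p.
  −(0.312)·ln(0.312) = 0.36340
  −(0.638)·ln(0.638) = 0.28673
  −(0.050)·ln(0.050) = 0.14979
Sum: 0.36340 + 0.28673 + 0.14979 = 0.7999 nats.

0.7999 nats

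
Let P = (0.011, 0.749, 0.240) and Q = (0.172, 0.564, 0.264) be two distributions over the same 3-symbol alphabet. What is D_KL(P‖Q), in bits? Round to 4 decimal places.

0.2299 bits

D(P‖Q) = Σ p·log₂(p/q).
  0.011·log₂(0.011/0.172) = -0.04364
  0.749·log₂(0.749/0.564) = 0.30654
  0.240·log₂(0.240/0.264) = -0.03300
D(P‖Q) = 0.2299 bits.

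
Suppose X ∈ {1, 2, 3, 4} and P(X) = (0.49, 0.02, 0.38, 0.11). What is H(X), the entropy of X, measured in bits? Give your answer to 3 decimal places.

H(X) = −Σ p·log₂ p.
  −(0.49)·log₂(0.49) = 0.5043
  −(0.02)·log₂(0.02) = 0.1129
  −(0.38)·log₂(0.38) = 0.5305
  −(0.11)·log₂(0.11) = 0.3503
Sum: 0.5043 + 0.1129 + 0.5305 + 0.3503 = 1.498 bits.

1.498 bits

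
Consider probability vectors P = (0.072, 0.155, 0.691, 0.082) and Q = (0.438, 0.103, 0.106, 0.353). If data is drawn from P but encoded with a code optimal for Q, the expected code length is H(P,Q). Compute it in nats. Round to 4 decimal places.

2.0480 nats

H(P,Q) = −Σ p·ln q.
  −0.072·ln(0.438) = 0.05944
  −0.155·ln(0.103) = 0.35232
  −0.691·ln(0.106) = 1.55082
  −0.082·ln(0.353) = 0.08539
H(P,Q) = 2.0480 nats.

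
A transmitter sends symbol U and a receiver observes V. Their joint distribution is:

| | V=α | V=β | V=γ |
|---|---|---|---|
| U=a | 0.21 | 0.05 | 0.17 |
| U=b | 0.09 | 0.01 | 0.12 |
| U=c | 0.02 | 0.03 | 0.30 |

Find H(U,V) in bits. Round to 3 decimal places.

2.655 bits

H(U,V) = −Σ p(x,y)·log₂ p(x,y) over all 9 cells.
  cell (a,α): −0.21·log₂0.21 = 0.4728
  cell (a,β): −0.05·log₂0.05 = 0.2161
  cell (a,γ): −0.17·log₂0.17 = 0.4346
  cell (b,α): −0.09·log₂0.09 = 0.3127
  cell (b,β): −0.01·log₂0.01 = 0.0664
  cell (b,γ): −0.12·log₂0.12 = 0.3671
  cell (c,α): −0.02·log₂0.02 = 0.1129
  cell (c,β): −0.03·log₂0.03 = 0.1518
  cell (c,γ): −0.30·log₂0.30 = 0.5211
Sum = 2.655 bits.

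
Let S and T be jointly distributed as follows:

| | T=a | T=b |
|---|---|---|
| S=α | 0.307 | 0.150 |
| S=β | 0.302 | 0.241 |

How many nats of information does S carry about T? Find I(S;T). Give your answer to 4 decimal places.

0.0070 nats

Marginals: p(S) = (0.4570, 0.5430), p(T) = (0.6090, 0.3910).
I(S;T) = H(S) + H(T) − H(S,T).
H(S) = 0.6894, H(T) = 0.6692, H(S,T) = 1.3516.
I(S;T) = 0.6894 + 0.6692 − 1.3516 = 0.0070 nats.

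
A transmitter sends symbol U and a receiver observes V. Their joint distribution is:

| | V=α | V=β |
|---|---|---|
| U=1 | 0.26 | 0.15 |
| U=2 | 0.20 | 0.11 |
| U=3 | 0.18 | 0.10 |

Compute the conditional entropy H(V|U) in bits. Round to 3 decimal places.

Chain rule: H(V|U) = H(U,V) − H(U).
Marginals: p(U) = (0.4100, 0.3100, 0.2800), p(V) = (0.6400, 0.3600).
H(U,V) = 2.5080 bits; H(U) = 1.5654 bits.
H(V|U) = 2.5080 − 1.5654 = 0.943 bits.

0.943 bits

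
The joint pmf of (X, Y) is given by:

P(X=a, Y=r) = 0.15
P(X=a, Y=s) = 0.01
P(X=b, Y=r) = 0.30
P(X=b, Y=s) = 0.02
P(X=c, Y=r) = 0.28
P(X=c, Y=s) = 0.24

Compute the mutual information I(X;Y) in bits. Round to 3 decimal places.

0.162 bits

Marginals: p(X) = (0.1600, 0.3200, 0.5200), p(Y) = (0.7300, 0.2700).
I(X;Y) = Σ p(x,y)·log₂[p(x,y)/(p(x)p(y))].
  (a,r): 0.15·log₂(1.2842) = 0.0541
  (a,s): 0.01·log₂(0.2315) = -0.0211
  (b,r): 0.30·log₂(1.2842) = 0.1083
  (b,s): 0.02·log₂(0.2315) = -0.0422
  (c,r): 0.28·log₂(0.7376) = -0.1229
  (c,s): 0.24·log₂(1.7094) = 0.1856
Sum = 0.162 bits.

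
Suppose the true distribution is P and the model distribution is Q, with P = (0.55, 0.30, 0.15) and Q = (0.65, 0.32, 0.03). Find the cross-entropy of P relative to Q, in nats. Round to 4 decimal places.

1.1047 nats

H(P,Q) = −Σ p·ln q.
  −0.55·ln(0.65) = 0.23693
  −0.30·ln(0.32) = 0.34183
  −0.15·ln(0.03) = 0.52598
H(P,Q) = 1.1047 nats.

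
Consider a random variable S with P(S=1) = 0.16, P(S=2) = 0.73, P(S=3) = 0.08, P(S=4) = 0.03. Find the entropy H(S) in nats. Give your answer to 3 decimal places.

H(S) = −Σ p·ln p.
  −(0.16)·ln(0.16) = 0.2932
  −(0.73)·ln(0.73) = 0.2297
  −(0.08)·ln(0.08) = 0.2021
  −(0.03)·ln(0.03) = 0.1052
Sum: 0.2932 + 0.2297 + 0.2021 + 0.1052 = 0.830 nats.

0.830 nats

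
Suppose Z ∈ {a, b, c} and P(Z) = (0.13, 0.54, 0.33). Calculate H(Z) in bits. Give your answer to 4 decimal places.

1.3905 bits

H(Z) = −Σ p·log₂ p.
  −(0.13)·log₂(0.13) = 0.38264
  −(0.54)·log₂(0.54) = 0.48004
  −(0.33)·log₂(0.33) = 0.52782
Sum: 0.38264 + 0.48004 + 0.52782 = 1.3905 bits.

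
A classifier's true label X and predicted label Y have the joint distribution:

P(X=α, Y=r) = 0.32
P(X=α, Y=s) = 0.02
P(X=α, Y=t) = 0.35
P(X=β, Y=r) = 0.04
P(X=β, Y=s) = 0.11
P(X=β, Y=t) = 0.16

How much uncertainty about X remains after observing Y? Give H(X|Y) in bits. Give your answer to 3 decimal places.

0.719 bits

Chain rule: H(X|Y) = H(X,Y) − H(Y).
Marginals: p(X) = (0.6900, 0.3100), p(Y) = (0.3600, 0.1300, 0.5100).
H(X,Y) = 2.1281 bits; H(Y) = 1.4087 bits.
H(X|Y) = 2.1281 − 1.4087 = 0.719 bits.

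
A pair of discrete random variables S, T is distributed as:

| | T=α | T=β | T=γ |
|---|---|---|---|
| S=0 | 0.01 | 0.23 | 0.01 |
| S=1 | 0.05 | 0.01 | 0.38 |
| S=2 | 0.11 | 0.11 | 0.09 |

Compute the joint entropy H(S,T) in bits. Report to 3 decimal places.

H(S,T) = −Σ p(x,y)·log₂ p(x,y) over all 9 cells.
  cell (0,α): −0.01·log₂0.01 = 0.0664
  cell (0,β): −0.23·log₂0.23 = 0.4877
  cell (0,γ): −0.01·log₂0.01 = 0.0664
  cell (1,α): −0.05·log₂0.05 = 0.2161
  cell (1,β): −0.01·log₂0.01 = 0.0664
  cell (1,γ): −0.38·log₂0.38 = 0.5305
  cell (2,α): −0.11·log₂0.11 = 0.3503
  cell (2,β): −0.11·log₂0.11 = 0.3503
  cell (2,γ): −0.09·log₂0.09 = 0.3127
Sum = 2.447 bits.

2.447 bits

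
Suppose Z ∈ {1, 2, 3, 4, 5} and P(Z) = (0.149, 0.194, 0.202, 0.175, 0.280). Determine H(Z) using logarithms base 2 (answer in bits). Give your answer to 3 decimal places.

H(Z) = −Σ p·log₂ p.
  −(0.149)·log₂(0.149) = 0.4092
  −(0.194)·log₂(0.194) = 0.4590
  −(0.202)·log₂(0.202) = 0.4661
  −(0.175)·log₂(0.175) = 0.4401
  −(0.280)·log₂(0.280) = 0.5142
Sum: 0.4092 + 0.4590 + 0.4661 + 0.4401 + 0.5142 = 2.289 bits.

2.289 bits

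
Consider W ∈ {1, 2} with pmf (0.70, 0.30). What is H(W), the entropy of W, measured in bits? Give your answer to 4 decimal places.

0.8813 bits

H(W) = −Σ p·log₂ p.
  −(0.70)·log₂(0.70) = 0.36020
  −(0.30)·log₂(0.30) = 0.52109
Sum: 0.36020 + 0.52109 = 0.8813 bits.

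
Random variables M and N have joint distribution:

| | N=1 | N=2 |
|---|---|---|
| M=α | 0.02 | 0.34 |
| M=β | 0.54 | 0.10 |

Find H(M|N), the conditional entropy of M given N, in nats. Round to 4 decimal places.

Chain rule: H(M|N) = H(M,N) − H(N).
Marginals: p(M) = (0.3600, 0.6400), p(N) = (0.5600, 0.4400).
H(M,N) = 1.0080 nats; H(N) = 0.6859 nats.
H(M|N) = 1.0080 − 0.6859 = 0.3221 nats.

0.3221 nats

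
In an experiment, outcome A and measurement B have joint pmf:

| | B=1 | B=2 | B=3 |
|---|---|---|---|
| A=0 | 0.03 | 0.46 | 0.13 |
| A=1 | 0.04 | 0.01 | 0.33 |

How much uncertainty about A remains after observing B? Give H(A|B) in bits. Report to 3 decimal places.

Marginals: p(A) = (0.6200, 0.3800), p(B) = (0.0700, 0.4700, 0.4600).
H(A|B) = Σ p(B) · H(A|B=·).
  B=1: p=0.0700, H(A|B=1) = 0.9852
  B=2: p=0.4700, H(A|B=2) = 0.1485
  B=3: p=0.4600, H(A|B=3) = 0.8590
Weighted sum = 0.534 bits.

0.534 bits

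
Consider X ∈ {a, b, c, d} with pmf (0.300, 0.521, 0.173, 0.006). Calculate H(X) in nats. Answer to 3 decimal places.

H(X) = −Σ p·ln p.
  −(0.300)·ln(0.300) = 0.3612
  −(0.521)·ln(0.521) = 0.3397
  −(0.173)·ln(0.173) = 0.3035
  −(0.006)·ln(0.006) = 0.0307
Sum: 0.3612 + 0.3397 + 0.3035 + 0.0307 = 1.035 nats.

1.035 nats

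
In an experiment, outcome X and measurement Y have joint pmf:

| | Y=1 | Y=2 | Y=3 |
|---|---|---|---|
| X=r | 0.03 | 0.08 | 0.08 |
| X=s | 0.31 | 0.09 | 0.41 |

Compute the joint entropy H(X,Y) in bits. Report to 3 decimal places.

H(X,Y) = −Σ p(x,y)·log₂ p(x,y) over all 6 cells.
  cell (r,1): −0.03·log₂0.03 = 0.1518
  cell (r,2): −0.08·log₂0.08 = 0.2915
  cell (r,3): −0.08·log₂0.08 = 0.2915
  cell (s,1): −0.31·log₂0.31 = 0.5238
  cell (s,2): −0.09·log₂0.09 = 0.3127
  cell (s,3): −0.41·log₂0.41 = 0.5274
Sum = 2.099 bits.

2.099 bits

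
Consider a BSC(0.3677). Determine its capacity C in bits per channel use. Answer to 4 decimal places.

0.0511 bits

Binary symmetric channel: C = 1 − h₂(ε) where h₂ is the binary entropy function.
h₂(0.3677) = −0.3677·log₂0.3677 − 0.6323·log₂0.6323 = 0.9489.
C = 1 − 0.9489 = 0.0511 bits per channel use.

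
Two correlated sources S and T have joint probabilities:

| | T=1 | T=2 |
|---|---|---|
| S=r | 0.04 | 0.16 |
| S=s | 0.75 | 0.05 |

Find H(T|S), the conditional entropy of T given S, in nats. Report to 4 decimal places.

Marginals: p(S) = (0.2000, 0.8000), p(T) = (0.7900, 0.2100).
H(T|S) = Σ p(S) · H(T|S=·).
  S=r: p=0.2000, H(T|S=r) = 0.5004
  S=s: p=0.8000, H(T|S=s) = 0.2338
Weighted sum = 0.2871 nats.

0.2871 nats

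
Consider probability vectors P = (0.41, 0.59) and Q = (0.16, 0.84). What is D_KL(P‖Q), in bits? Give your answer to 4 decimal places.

0.2559 bits

D(P‖Q) = Σ p·log₂(p/q).
  0.41·log₂(0.41/0.16) = 0.55660
  0.59·log₂(0.59/0.84) = -0.30071
D(P‖Q) = 0.2559 bits.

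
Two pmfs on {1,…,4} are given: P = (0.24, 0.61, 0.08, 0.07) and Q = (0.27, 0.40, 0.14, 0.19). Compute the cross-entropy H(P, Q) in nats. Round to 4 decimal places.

H(P,Q) = −Σ p·ln q.
  −0.24·ln(0.27) = 0.31424
  −0.61·ln(0.40) = 0.55894
  −0.08·ln(0.14) = 0.15729
  −0.07·ln(0.19) = 0.11625
H(P,Q) = 1.1467 nats.

1.1467 nats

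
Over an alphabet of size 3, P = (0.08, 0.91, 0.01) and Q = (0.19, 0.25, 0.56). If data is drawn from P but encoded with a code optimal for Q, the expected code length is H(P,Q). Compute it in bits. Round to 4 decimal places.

H(P,Q) = −Σ p·log₂ q.
  −0.08·log₂(0.19) = 0.19167
  −0.91·log₂(0.25) = 1.82000
  −0.01·log₂(0.56) = 0.00837
H(P,Q) = 2.0200 bits.

2.0200 bits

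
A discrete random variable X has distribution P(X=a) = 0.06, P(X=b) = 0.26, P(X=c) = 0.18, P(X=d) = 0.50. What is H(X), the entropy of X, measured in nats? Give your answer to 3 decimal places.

1.174 nats

H(X) = −Σ p·ln p.
  −(0.06)·ln(0.06) = 0.1688
  −(0.26)·ln(0.26) = 0.3502
  −(0.18)·ln(0.18) = 0.3087
  −(0.50)·ln(0.50) = 0.3466
Sum: 0.1688 + 0.3502 + 0.3087 + 0.3466 = 1.174 nats.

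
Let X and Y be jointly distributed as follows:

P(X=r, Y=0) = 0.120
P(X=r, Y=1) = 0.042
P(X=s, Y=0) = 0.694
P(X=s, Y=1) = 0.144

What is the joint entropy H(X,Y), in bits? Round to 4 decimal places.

1.3275 bits

H(X,Y) = −Σ p(x,y)·log₂ p(x,y) over all 4 cells.
  cell (r,0): −0.120·log₂0.120 = 0.36707
  cell (r,1): −0.042·log₂0.042 = 0.19209
  cell (s,0): −0.694·log₂0.694 = 0.36573
  cell (s,1): −0.144·log₂0.144 = 0.40260
Sum = 1.3275 bits.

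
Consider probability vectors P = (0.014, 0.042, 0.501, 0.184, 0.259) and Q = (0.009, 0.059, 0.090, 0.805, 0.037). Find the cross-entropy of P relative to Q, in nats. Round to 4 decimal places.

2.2850 nats

H(P,Q) = −Σ p·ln q.
  −0.014·ln(0.009) = 0.06595
  −0.042·ln(0.059) = 0.11887
  −0.501·ln(0.090) = 1.20638
  −0.184·ln(0.805) = 0.03991
  −0.259·ln(0.037) = 0.85388
H(P,Q) = 2.2850 nats.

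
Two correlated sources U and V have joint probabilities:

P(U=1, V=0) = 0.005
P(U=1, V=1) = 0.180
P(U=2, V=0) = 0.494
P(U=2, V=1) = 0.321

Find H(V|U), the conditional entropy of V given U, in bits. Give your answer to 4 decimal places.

Chain rule: H(V|U) = H(U,V) − H(U).
Marginals: p(U) = (0.1850, 0.8150), p(V) = (0.4990, 0.5010).
H(U,V) = 1.5124 bits; H(U) = 0.6909 bits.
H(V|U) = 1.5124 − 0.6909 = 0.8215 bits.

0.8215 bits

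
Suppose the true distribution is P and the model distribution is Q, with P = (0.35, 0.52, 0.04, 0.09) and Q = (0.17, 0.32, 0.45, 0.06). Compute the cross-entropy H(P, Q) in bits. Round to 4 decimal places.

2.1609 bits

H(P,Q) = −Σ p·log₂ q.
  −0.35·log₂(0.17) = 0.89474
  −0.52·log₂(0.32) = 0.85481
  −0.04·log₂(0.45) = 0.04608
  −0.09·log₂(0.06) = 0.36530
H(P,Q) = 2.1609 bits.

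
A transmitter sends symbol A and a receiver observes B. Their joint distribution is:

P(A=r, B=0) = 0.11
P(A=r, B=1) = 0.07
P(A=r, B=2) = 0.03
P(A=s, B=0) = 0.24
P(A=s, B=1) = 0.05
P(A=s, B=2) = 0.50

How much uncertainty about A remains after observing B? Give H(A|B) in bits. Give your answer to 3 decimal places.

Chain rule: H(A|B) = H(A,B) − H(B).
Marginals: p(A) = (0.2100, 0.7900), p(B) = (0.3500, 0.1200, 0.5300).
H(A,B) = 1.9808 bits; H(B) = 1.3826 bits.
H(A|B) = 1.9808 − 1.3826 = 0.598 bits.

0.598 bits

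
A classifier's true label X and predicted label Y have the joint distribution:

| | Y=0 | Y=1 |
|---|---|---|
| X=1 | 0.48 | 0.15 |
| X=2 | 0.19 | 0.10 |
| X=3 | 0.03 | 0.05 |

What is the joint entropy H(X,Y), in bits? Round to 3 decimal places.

2.074 bits

H(X,Y) = −Σ p(x,y)·log₂ p(x,y) over all 6 cells.
  cell (1,0): −0.48·log₂0.48 = 0.5083
  cell (1,1): −0.15·log₂0.15 = 0.4105
  cell (2,0): −0.19·log₂0.19 = 0.4552
  cell (2,1): −0.10·log₂0.10 = 0.3322
  cell (3,0): −0.03·log₂0.03 = 0.1518
  cell (3,1): −0.05·log₂0.05 = 0.2161
Sum = 2.074 bits.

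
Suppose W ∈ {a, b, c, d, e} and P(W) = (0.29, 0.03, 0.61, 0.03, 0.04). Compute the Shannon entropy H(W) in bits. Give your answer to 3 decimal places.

1.442 bits

H(W) = −Σ p·log₂ p.
  −(0.29)·log₂(0.29) = 0.5179
  −(0.03)·log₂(0.03) = 0.1518
  −(0.61)·log₂(0.61) = 0.4350
  −(0.03)·log₂(0.03) = 0.1518
  −(0.04)·log₂(0.04) = 0.1858
Sum: 0.5179 + 0.1518 + 0.4350 + 0.1518 + 0.1858 = 1.442 bits.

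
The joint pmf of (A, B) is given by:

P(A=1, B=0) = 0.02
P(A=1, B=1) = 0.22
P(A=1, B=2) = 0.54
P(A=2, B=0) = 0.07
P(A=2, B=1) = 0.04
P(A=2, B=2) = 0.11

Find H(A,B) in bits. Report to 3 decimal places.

1.878 bits

H(A,B) = −Σ p(x,y)·log₂ p(x,y) over all 6 cells.
  cell (1,0): −0.02·log₂0.02 = 0.1129
  cell (1,1): −0.22·log₂0.22 = 0.4806
  cell (1,2): −0.54·log₂0.54 = 0.4800
  cell (2,0): −0.07·log₂0.07 = 0.2686
  cell (2,1): −0.04·log₂0.04 = 0.1858
  cell (2,2): −0.11·log₂0.11 = 0.3503
Sum = 1.878 bits.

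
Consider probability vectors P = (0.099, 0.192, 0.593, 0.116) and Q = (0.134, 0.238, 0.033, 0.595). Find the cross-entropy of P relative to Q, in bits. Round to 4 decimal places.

3.6900 bits

H(P,Q) = −Σ p·log₂ q.
  −0.099·log₂(0.134) = 0.28707
  −0.192·log₂(0.238) = 0.39763
  −0.593·log₂(0.033) = 2.91838
  −0.116·log₂(0.595) = 0.08689
H(P,Q) = 3.6900 bits.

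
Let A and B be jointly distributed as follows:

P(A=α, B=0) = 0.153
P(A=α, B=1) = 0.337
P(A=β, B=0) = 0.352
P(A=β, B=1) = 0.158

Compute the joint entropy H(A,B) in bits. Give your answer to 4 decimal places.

1.8940 bits

H(A,B) = −Σ p(x,y)·log₂ p(x,y) over all 4 cells.
  cell (α,0): −0.153·log₂0.153 = 0.41438
  cell (α,1): −0.337·log₂0.337 = 0.52881
  cell (β,0): −0.352·log₂0.352 = 0.53024
  cell (β,1): −0.158·log₂0.158 = 0.42060
Sum = 1.8940 bits.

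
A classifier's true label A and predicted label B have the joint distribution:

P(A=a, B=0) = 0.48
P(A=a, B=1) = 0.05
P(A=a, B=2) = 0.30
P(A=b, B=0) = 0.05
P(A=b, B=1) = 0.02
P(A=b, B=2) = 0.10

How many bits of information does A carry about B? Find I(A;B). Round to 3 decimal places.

0.034 bits

Marginals: p(A) = (0.8300, 0.1700), p(B) = (0.5300, 0.0700, 0.4000).
I(A;B) = Σ p(x,y)·log₂[p(x,y)/(p(x)p(y))].
  (a,0): 0.48·log₂(1.0912) = 0.0604
  (a,1): 0.05·log₂(0.8606) = -0.0108
  (a,2): 0.30·log₂(0.9036) = -0.0439
  (b,0): 0.05·log₂(0.5549) = -0.0425
  (b,1): 0.02·log₂(1.6807) = 0.0150
  (b,2): 0.10·log₂(1.4706) = 0.0556
Sum = 0.034 bits.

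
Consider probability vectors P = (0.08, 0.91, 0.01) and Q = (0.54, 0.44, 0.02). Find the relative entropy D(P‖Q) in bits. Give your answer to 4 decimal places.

D(P‖Q) = Σ p·log₂(p/q).
  0.08·log₂(0.08/0.54) = -0.22039
  0.91·log₂(0.91/0.44) = 0.95401
  0.01·log₂(0.01/0.02) = -0.01000
D(P‖Q) = 0.7236 bits.

0.7236 bits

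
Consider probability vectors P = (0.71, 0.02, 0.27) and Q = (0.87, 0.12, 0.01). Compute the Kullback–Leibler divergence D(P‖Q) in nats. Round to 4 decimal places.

0.7097 nats

D(P‖Q) = Σ p·ln(p/q).
  0.71·ln(0.71/0.87) = -0.14429
  0.02·ln(0.02/0.12) = -0.03584
  0.27·ln(0.27/0.01) = 0.88988
D(P‖Q) = 0.7097 nats.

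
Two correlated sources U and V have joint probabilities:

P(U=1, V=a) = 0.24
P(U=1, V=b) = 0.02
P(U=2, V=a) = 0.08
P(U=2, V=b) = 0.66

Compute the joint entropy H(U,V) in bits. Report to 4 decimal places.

1.2942 bits

H(U,V) = −Σ p(x,y)·log₂ p(x,y) over all 4 cells.
  cell (1,a): −0.24·log₂0.24 = 0.49413
  cell (1,b): −0.02·log₂0.02 = 0.11288
  cell (2,a): −0.08·log₂0.08 = 0.29151
  cell (2,b): −0.66·log₂0.66 = 0.39564
Sum = 1.2942 bits.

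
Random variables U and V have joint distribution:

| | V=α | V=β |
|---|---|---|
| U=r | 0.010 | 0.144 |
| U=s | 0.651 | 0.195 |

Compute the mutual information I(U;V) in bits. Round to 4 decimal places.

Marginals: p(U) = (0.1540, 0.8460), p(V) = (0.6610, 0.3390).
I(U;V) = Σ p(x,y)·log₂[p(x,y)/(p(x)p(y))].
  (r,α): 0.010·log₂(0.0982) = -0.03348
  (r,β): 0.144·log₂(2.7583) = 0.21078
  (s,α): 0.651·log₂(1.1642) = 0.14275
  (s,β): 0.195·log₂(0.6799) = -0.10853
Sum = 0.2115 bits.

0.2115 bits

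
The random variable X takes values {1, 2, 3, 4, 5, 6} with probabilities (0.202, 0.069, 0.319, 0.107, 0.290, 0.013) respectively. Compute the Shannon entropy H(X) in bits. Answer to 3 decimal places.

H(X) = −Σ p·log₂ p.
  −(0.202)·log₂(0.202) = 0.4661
  −(0.069)·log₂(0.069) = 0.2662
  −(0.319)·log₂(0.319) = 0.5258
  −(0.107)·log₂(0.107) = 0.3450
  −(0.290)·log₂(0.290) = 0.5179
  −(0.013)·log₂(0.013) = 0.0814
Sum: 0.4661 + 0.2662 + 0.5258 + 0.3450 + 0.5179 + 0.0814 = 2.202 bits.

2.202 bits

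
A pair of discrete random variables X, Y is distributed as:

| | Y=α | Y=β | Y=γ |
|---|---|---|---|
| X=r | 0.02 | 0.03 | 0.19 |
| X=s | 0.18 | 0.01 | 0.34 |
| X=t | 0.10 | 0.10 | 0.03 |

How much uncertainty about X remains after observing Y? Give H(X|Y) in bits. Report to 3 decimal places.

Marginals: p(X) = (0.2400, 0.5300, 0.2300), p(Y) = (0.3000, 0.1400, 0.5600).
H(X|Y) = Σ p(Y) · H(X|Y=·).
  Y=α: p=0.3000, H(X|Y=α) = 1.2310
  Y=β: p=0.1400, H(X|Y=β) = 1.0949
  Y=γ: p=0.5600, H(X|Y=γ) = 1.1924
Weighted sum = 1.190 bits.

1.190 bits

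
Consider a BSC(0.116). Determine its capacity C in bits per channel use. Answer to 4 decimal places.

0.4822 bits

Binary symmetric channel: C = 1 − h₂(ε) where h₂ is the binary entropy function.
h₂(0.116) = −0.116·log₂0.116 − 0.884·log₂0.884 = 0.5178.
C = 1 − 0.5178 = 0.4822 bits per channel use.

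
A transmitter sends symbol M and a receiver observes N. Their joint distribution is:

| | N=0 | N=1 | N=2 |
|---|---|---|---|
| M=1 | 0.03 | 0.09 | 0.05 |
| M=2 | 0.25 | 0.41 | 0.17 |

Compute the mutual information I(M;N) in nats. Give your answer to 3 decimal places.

0.007 nats

Marginals: p(M) = (0.1700, 0.8300), p(N) = (0.2800, 0.5000, 0.2200).
I(M;N) = Σ p(x,y)·ln[p(x,y)/(p(x)p(y))].
  (1,0): 0.03·ln(0.6303) = -0.0138
  (1,1): 0.09·ln(1.0588) = 0.0051
  (1,2): 0.05·ln(1.3369) = 0.0145
  (2,0): 0.25·ln(1.0757) = 0.0183
  (2,1): 0.41·ln(0.9880) = -0.0050
  (2,2): 0.17·ln(0.9310) = -0.0122
Sum = 0.007 nats.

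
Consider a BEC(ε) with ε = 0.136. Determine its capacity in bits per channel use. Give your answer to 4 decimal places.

0.8640 bits

Binary erasure channel: capacity C = 1 − ε.
C = 1 − 0.136 = 0.8640 bits per channel use.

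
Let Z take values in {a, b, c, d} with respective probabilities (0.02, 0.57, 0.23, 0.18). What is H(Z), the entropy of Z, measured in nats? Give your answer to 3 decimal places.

H(Z) = −Σ p·ln p.
  −(0.02)·ln(0.02) = 0.0782
  −(0.57)·ln(0.57) = 0.3204
  −(0.23)·ln(0.23) = 0.3380
  −(0.18)·ln(0.18) = 0.3087
Sum: 0.0782 + 0.3204 + 0.3380 + 0.3087 = 1.045 nats.

1.045 nats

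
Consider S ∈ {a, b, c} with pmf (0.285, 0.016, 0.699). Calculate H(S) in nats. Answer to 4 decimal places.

H(S) = −Σ p·ln p.
  −(0.285)·ln(0.285) = 0.35775
  −(0.016)·ln(0.016) = 0.06616
  −(0.699)·ln(0.699) = 0.25032
Sum: 0.35775 + 0.06616 + 0.25032 = 0.6742 nats.

0.6742 nats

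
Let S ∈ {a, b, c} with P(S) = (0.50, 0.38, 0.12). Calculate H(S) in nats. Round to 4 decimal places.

H(S) = −Σ p·ln p.
  −(0.50)·ln(0.50) = 0.34657
  −(0.38)·ln(0.38) = 0.36768
  −(0.12)·ln(0.12) = 0.25443
Sum: 0.34657 + 0.36768 + 0.25443 = 0.9687 nats.

0.9687 nats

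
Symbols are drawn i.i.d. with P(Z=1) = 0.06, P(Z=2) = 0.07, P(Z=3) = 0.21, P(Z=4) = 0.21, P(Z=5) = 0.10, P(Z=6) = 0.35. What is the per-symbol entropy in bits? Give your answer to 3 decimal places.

2.320 bits

H(Z) = −Σ p·log₂ p.
  −(0.06)·log₂(0.06) = 0.2435
  −(0.07)·log₂(0.07) = 0.2686
  −(0.21)·log₂(0.21) = 0.4728
  −(0.21)·log₂(0.21) = 0.4728
  −(0.10)·log₂(0.10) = 0.3322
  −(0.35)·log₂(0.35) = 0.5301
Sum: 0.2435 + 0.2686 + 0.4728 + 0.4728 + 0.3322 + 0.5301 = 2.320 bits.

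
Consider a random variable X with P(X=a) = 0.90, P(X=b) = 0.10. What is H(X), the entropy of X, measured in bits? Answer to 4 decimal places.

0.4690 bits

H(X) = −Σ p·log₂ p.
  −(0.90)·log₂(0.90) = 0.13680
  −(0.10)·log₂(0.10) = 0.33219
Sum: 0.13680 + 0.33219 = 0.4690 bits.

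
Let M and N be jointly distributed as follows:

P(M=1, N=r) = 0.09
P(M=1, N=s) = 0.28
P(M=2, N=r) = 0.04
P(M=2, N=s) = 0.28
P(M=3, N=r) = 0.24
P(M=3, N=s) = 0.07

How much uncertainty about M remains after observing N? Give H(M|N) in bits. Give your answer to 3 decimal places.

1.339 bits

Marginals: p(M) = (0.3700, 0.3200, 0.3100), p(N) = (0.3700, 0.6300).
H(M|N) = Σ p(N) · H(M|N=·).
  N=r: p=0.3700, H(M|N=r) = 1.2481
  N=s: p=0.6300, H(M|N=s) = 1.3921
Weighted sum = 1.339 bits.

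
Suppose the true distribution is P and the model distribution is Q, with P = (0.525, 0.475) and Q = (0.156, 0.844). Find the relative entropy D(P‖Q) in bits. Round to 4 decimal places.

0.5252 bits

D(P‖Q) = Σ p·log₂(p/q).
  0.525·log₂(0.525/0.156) = 0.91915
  0.475·log₂(0.475/0.844) = -0.39392
D(P‖Q) = 0.5252 bits.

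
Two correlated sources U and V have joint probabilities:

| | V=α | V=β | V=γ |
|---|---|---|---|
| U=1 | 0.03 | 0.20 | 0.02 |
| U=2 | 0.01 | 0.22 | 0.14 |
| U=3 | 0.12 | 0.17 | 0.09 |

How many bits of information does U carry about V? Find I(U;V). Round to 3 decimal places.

0.146 bits

Marginals: p(U) = (0.2500, 0.3700, 0.3800), p(V) = (0.1600, 0.5900, 0.2500).
I(U;V) = Σ p(x,y)·log₂[p(x,y)/(p(x)p(y))].
  (1,α): 0.03·log₂(0.7500) = -0.0125
  (1,β): 0.20·log₂(1.3559) = 0.0879
  (1,γ): 0.02·log₂(0.3200) = -0.0329
  (2,α): 0.01·log₂(0.1689) = -0.0257
  (2,β): 0.22·log₂(1.0078) = 0.0025
  (2,γ): 0.14·log₂(1.5135) = 0.0837
  (3,α): 0.12·log₂(1.9737) = 0.1177
  (3,β): 0.17·log₂(0.7583) = -0.0679
  (3,γ): 0.09·log₂(0.9474) = -0.0070
Sum = 0.146 bits.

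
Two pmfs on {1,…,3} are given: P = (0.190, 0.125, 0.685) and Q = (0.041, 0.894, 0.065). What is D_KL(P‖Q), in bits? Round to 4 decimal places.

D(P‖Q) = Σ p·log₂(p/q).
  0.190·log₂(0.190/0.041) = 0.42034
  0.125·log₂(0.125/0.894) = -0.35479
  0.685·log₂(0.685/0.065) = 2.32735
D(P‖Q) = 2.3929 bits.

2.3929 bits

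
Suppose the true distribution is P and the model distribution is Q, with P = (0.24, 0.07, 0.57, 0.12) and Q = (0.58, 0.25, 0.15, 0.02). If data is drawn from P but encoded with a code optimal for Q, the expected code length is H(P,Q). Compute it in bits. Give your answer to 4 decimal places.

H(P,Q) = −Σ p·log₂ q.
  −0.24·log₂(0.58) = 0.18861
  −0.07·log₂(0.25) = 0.14000
  −0.57·log₂(0.15) = 1.56007
  −0.12·log₂(0.02) = 0.67726
H(P,Q) = 2.5659 bits.

2.5659 bits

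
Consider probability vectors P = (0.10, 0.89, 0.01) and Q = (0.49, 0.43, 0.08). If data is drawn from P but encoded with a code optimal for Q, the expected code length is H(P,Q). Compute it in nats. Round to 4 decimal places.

0.8477 nats

H(P,Q) = −Σ p·ln q.
  −0.10·ln(0.49) = 0.07133
  −0.89·ln(0.43) = 0.75113
  −0.01·ln(0.08) = 0.02526
H(P,Q) = 0.8477 nats.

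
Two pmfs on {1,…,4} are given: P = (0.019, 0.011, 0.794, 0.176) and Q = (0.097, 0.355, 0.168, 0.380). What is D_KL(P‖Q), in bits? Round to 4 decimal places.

1.4838 bits

D(P‖Q) = Σ p·log₂(p/q).
  0.019·log₂(0.019/0.097) = -0.04469
  0.011·log₂(0.011/0.355) = -0.05513
  0.794·log₂(0.794/0.168) = 1.77910
  0.176·log₂(0.176/0.380) = -0.19543
D(P‖Q) = 1.4838 bits.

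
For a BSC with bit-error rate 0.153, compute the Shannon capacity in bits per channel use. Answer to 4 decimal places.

Binary symmetric channel: C = 1 − h₂(ε) where h₂ is the binary entropy function.
h₂(0.153) = −0.153·log₂0.153 − 0.847·log₂0.847 = 0.6173.
C = 1 − 0.6173 = 0.3827 bits per channel use.

0.3827 bits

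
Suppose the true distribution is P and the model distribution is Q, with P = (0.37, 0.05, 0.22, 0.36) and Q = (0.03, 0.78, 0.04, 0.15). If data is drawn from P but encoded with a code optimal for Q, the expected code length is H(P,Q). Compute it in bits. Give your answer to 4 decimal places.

H(P,Q) = −Σ p·log₂ q.
  −0.37·log₂(0.03) = 1.87179
  −0.05·log₂(0.78) = 0.01792
  −0.22·log₂(0.04) = 1.02165
  −0.36·log₂(0.15) = 0.98531
H(P,Q) = 3.8967 bits.

3.8967 bits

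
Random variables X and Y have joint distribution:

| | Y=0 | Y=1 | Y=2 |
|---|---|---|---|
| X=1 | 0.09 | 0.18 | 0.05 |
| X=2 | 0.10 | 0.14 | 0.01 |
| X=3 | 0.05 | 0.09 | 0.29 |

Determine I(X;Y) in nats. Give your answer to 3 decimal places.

Marginals: p(X) = (0.3200, 0.2500, 0.4300), p(Y) = (0.2400, 0.4100, 0.3500).
I(X;Y) = H(X) + H(Y) − H(X,Y).
H(X) = 1.0741, H(Y) = 1.0755, H(X,Y) = 1.9522.
I(X;Y) = 1.0741 + 1.0755 − 1.9522 = 0.197 nats.

0.197 nats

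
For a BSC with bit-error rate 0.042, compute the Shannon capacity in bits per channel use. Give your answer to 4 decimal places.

0.7486 bits

Binary symmetric channel: C = 1 − h₂(ε) where h₂ is the binary entropy function.
h₂(0.042) = −0.042·log₂0.042 − 0.958·log₂0.958 = 0.2514.
C = 1 − 0.2514 = 0.7486 bits per channel use.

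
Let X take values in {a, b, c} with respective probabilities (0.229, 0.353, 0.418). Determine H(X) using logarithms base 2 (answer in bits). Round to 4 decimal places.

H(X) = −Σ p·log₂ p.
  −(0.229)·log₂(0.229) = 0.48699
  −(0.353)·log₂(0.353) = 0.53030
  −(0.418)·log₂(0.418) = 0.52602
Sum: 0.48699 + 0.53030 + 0.52602 = 1.5433 bits.

1.5433 bits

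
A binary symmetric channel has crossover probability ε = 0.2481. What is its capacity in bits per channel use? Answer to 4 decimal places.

Binary symmetric channel: C = 1 − h₂(ε) where h₂ is the binary entropy function.
h₂(0.2481) = −0.2481·log₂0.2481 − 0.7519·log₂0.7519 = 0.8083.
C = 1 − 0.8083 = 0.1917 bits per channel use.

0.1917 bits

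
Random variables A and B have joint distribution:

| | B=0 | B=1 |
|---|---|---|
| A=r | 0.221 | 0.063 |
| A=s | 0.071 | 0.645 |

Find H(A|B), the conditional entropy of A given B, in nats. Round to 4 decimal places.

0.3745 nats

Marginals: p(A) = (0.2840, 0.7160), p(B) = (0.2920, 0.7080).
H(A|B) = Σ p(B) · H(A|B=·).
  B=0: p=0.2920, H(A|B=0) = 0.5547
  B=1: p=0.7080, H(A|B=1) = 0.3002
Weighted sum = 0.3745 nats.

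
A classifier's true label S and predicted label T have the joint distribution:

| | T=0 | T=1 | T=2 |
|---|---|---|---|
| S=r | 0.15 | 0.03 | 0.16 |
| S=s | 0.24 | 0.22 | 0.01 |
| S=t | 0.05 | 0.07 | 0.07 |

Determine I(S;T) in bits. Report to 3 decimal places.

Marginals: p(S) = (0.3400, 0.4700, 0.1900), p(T) = (0.4400, 0.3200, 0.2400).
I(S;T) = Σ p(x,y)·log₂[p(x,y)/(p(x)p(y))].
  (r,0): 0.15·log₂(1.0027) = 0.0006
  (r,1): 0.03·log₂(0.2757) = -0.0558
  (r,2): 0.16·log₂(1.9608) = 0.1554
  (s,0): 0.24·log₂(1.1605) = 0.0516
  (s,1): 0.22·log₂(1.4628) = 0.1207
  (s,2): 0.01·log₂(0.0887) = -0.0350
  (t,0): 0.05·log₂(0.5981) = -0.0371
  (t,1): 0.07·log₂(1.1513) = 0.0142
  (t,2): 0.07·log₂(1.5351) = 0.0433
Sum = 0.258 bits.

0.258 bits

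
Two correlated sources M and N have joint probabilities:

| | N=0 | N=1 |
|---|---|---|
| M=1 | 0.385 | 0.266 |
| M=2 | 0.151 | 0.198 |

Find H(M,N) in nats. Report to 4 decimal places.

1.3259 nats

H(M,N) = −Σ p(x,y)·ln p(x,y) over all 4 cells.
  cell (1,0): −0.385·ln0.385 = 0.36749
  cell (1,1): −0.266·ln0.266 = 0.35225
  cell (2,0): −0.151·ln0.151 = 0.28546
  cell (2,1): −0.198·ln0.198 = 0.32066
Sum = 1.3259 nats.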